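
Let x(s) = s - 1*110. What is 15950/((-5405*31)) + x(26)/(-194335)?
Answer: -617113726/6512360185 ≈ -0.094760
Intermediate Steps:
x(s) = -110 + s (x(s) = s - 110 = -110 + s)
15950/((-5405*31)) + x(26)/(-194335) = 15950/((-5405*31)) + (-110 + 26)/(-194335) = 15950/(-167555) - 84*(-1/194335) = 15950*(-1/167555) + 84/194335 = -3190/33511 + 84/194335 = -617113726/6512360185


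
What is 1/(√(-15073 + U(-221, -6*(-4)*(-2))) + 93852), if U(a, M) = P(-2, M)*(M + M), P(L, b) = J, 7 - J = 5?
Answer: 93852/8808213169 - I*√15265/8808213169 ≈ 1.0655e-5 - 1.4027e-8*I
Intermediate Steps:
J = 2 (J = 7 - 1*5 = 7 - 5 = 2)
P(L, b) = 2
U(a, M) = 4*M (U(a, M) = 2*(M + M) = 2*(2*M) = 4*M)
1/(√(-15073 + U(-221, -6*(-4)*(-2))) + 93852) = 1/(√(-15073 + 4*(-6*(-4)*(-2))) + 93852) = 1/(√(-15073 + 4*(24*(-2))) + 93852) = 1/(√(-15073 + 4*(-48)) + 93852) = 1/(√(-15073 - 192) + 93852) = 1/(√(-15265) + 93852) = 1/(I*√15265 + 93852) = 1/(93852 + I*√15265)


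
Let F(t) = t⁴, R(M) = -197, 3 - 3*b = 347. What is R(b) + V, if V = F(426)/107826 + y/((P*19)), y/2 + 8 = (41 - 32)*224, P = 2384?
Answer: 15529123243000/50875901 ≈ 3.0524e+5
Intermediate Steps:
b = -344/3 (b = 1 - ⅓*347 = 1 - 347/3 = -344/3 ≈ -114.67)
y = 4016 (y = -16 + 2*((41 - 32)*224) = -16 + 2*(9*224) = -16 + 2*2016 = -16 + 4032 = 4016)
V = 15539145795497/50875901 (V = 426⁴/107826 + 4016/((2384*19)) = 32933538576*(1/107826) + 4016/45296 = 5488923096/17971 + 4016*(1/45296) = 5488923096/17971 + 251/2831 = 15539145795497/50875901 ≈ 3.0543e+5)
R(b) + V = -197 + 15539145795497/50875901 = 15529123243000/50875901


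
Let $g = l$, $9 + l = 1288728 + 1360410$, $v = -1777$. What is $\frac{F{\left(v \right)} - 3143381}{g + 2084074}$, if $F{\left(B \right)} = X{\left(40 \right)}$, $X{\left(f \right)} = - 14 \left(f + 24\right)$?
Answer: $- \frac{3144277}{4733203} \approx -0.6643$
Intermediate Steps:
$X{\left(f \right)} = -336 - 14 f$ ($X{\left(f \right)} = - 14 \left(24 + f\right) = -336 - 14 f$)
$l = 2649129$ ($l = -9 + \left(1288728 + 1360410\right) = -9 + 2649138 = 2649129$)
$g = 2649129$
$F{\left(B \right)} = -896$ ($F{\left(B \right)} = -336 - 560 = -896$)
$\frac{F{\left(v \right)} - 3143381}{g + 2084074} = \frac{-896 - 3143381}{2649129 + 2084074} = - \frac{3144277}{4733203}$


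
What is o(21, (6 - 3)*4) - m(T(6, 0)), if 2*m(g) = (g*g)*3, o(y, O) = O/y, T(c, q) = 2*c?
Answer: -1508/7 ≈ -215.43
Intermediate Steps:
m(g) = 3*g²/2 (m(g) = ((g*g)*3)/2 = (g²*3)/2 = (3*g²)/2 = 3*g²/2)
o(21, (6 - 3)*4) - m(T(6, 0)) = ((6 - 3)*4)/21 - 3*(2*6)²/2 = (3*4)*(1/21) - 3*12²/2 = 12*(1/21) - 3*144/2 = 4/7 - 1*216 = 4/7 - 216 = -1508/7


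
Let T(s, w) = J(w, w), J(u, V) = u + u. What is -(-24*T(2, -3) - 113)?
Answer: -31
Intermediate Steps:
J(u, V) = 2*u
T(s, w) = 2*w
-(-24*T(2, -3) - 113) = -(-48*(-3) - 113) = -(-24*(-6) - 113) = -(144 - 113) = -1*31 = -31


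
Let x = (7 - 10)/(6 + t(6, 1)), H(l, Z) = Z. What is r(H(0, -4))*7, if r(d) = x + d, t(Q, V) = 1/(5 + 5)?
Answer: -1918/61 ≈ -31.443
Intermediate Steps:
t(Q, V) = ⅒ (t(Q, V) = 1/10 = ⅒)
x = -30/61 (x = (7 - 10)/(6 + ⅒) = -3/61/10 = -3*10/61 = -30/61 ≈ -0.49180)
r(d) = -30/61 + d
r(H(0, -4))*7 = (-30/61 - 4)*7 = -274/61*7 = -1918/61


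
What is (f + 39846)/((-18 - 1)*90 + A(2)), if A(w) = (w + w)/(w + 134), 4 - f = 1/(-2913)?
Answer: -3946823734/169358907 ≈ -23.305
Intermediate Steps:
f = 11653/2913 (f = 4 - 1/(-2913) = 4 - 1*(-1/2913) = 4 + 1/2913 = 11653/2913 ≈ 4.0003)
A(w) = 2*w/(134 + w) (A(w) = (2*w)/(134 + w) = 2*w/(134 + w))
(f + 39846)/((-18 - 1)*90 + A(2)) = (11653/2913 + 39846)/((-18 - 1)*90 + 2*2/(134 + 2)) = 116083051/(2913*(-19*90 + 2*2/136)) = 116083051/(2913*(-1710 + 2*2*(1/136))) = 116083051/(2913*(-1710 + 1/34)) = 116083051/(2913*(-58139/34)) = (116083051/2913)*(-34/58139) = -3946823734/169358907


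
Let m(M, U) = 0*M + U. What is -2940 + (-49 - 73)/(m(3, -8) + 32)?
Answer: -35341/12 ≈ -2945.1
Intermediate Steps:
m(M, U) = U (m(M, U) = 0 + U = U)
-2940 + (-49 - 73)/(m(3, -8) + 32) = -2940 + (-49 - 73)/(-8 + 32) = -2940 - 122/24 = -2940 + (1/24)*(-122) = -2940 - 61/12 = -35341/12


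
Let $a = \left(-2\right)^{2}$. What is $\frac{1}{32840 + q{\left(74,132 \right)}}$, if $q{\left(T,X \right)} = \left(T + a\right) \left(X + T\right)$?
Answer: $\frac{1}{48908} \approx 2.0447 \cdot 10^{-5}$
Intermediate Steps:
$a = 4$
$q{\left(T,X \right)} = \left(4 + T\right) \left(T + X\right)$ ($q{\left(T,X \right)} = \left(T + 4\right) \left(X + T\right) = \left(4 + T\right) \left(T + X\right)$)
$\frac{1}{32840 + q{\left(74,132 \right)}} = \frac{1}{32840 + \left(74^{2} + 4 \cdot 74 + 4 \cdot 132 + 74 \cdot 132\right)} = \frac{1}{32840 + \left(5476 + 296 + 528 + 9768\right)} = \frac{1}{32840 + 16068} = \frac{1}{48908}$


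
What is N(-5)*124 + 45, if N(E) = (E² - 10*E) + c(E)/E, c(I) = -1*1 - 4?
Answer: 9469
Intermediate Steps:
c(I) = -5 (c(I) = -1 - 4 = -5)
N(E) = E² - 10*E - 5/E (N(E) = (E² - 10*E) - 5/E = E² - 10*E - 5/E)
N(-5)*124 + 45 = ((-5 + (-5)²*(-10 - 5))/(-5))*124 + 45 = -(-5 + 25*(-15))/5*124 + 45 = -(-5 - 375)/5*124 + 45 = -⅕*(-380)*124 + 45 = 76*124 + 45 = 9424 + 45 = 9469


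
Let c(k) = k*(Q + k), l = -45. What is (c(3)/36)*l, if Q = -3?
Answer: 0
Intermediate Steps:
c(k) = k*(-3 + k)
(c(3)/36)*l = ((3*(-3 + 3))/36)*(-45) = ((3*0)/36)*(-45) = ((1/36)*0)*(-45) = 0*(-45) = 0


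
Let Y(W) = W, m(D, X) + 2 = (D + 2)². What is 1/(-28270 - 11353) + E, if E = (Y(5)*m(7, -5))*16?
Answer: 250417359/39623 ≈ 6320.0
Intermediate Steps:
m(D, X) = -2 + (2 + D)² (m(D, X) = -2 + (D + 2)² = -2 + (2 + D)²)
E = 6320 (E = (5*(-2 + (2 + 7)²))*16 = (5*(-2 + 9²))*16 = (5*(-2 + 81))*16 = (5*79)*16 = 395*16 = 6320)
1/(-28270 - 11353) + E = 1/(-28270 - 11353) + 6320 = 1/(-39623) + 6320 = -1/39623 + 6320 = 250417359/39623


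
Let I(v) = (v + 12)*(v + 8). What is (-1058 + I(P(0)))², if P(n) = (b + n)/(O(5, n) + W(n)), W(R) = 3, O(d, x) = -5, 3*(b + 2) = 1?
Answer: 1156476049/1296 ≈ 8.9234e+5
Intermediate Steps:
b = -5/3 (b = -2 + (⅓)*1 = -2 + ⅓ = -5/3 ≈ -1.6667)
P(n) = ⅚ - n/2 (P(n) = (-5/3 + n)/(-5 + 3) = (-5/3 + n)/(-2) = (-5/3 + n)*(-½) = ⅚ - n/2)
I(v) = (8 + v)*(12 + v) (I(v) = (12 + v)*(8 + v) = (8 + v)*(12 + v))
(-1058 + I(P(0)))² = (-1058 + (96 + (⅚ - ½*0)² + 20*(⅚ - ½*0)))² = (-1058 + (96 + (⅚ + 0)² + 20*(⅚ + 0)))² = (-1058 + (96 + (⅚)² + 20*(⅚)))² = (-1058 + (96 + 25/36 + 50/3))² = (-1058 + 4081/36)² = (-34007/36)² = 1156476049/1296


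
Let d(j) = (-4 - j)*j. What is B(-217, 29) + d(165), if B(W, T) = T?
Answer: -27856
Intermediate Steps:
d(j) = j*(-4 - j)
B(-217, 29) + d(165) = 29 - 1*165*(4 + 165) = 29 - 1*165*169 = 29 - 27885 = -27856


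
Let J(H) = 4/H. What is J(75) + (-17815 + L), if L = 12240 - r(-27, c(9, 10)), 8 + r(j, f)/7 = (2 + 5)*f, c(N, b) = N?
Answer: -446996/75 ≈ -5959.9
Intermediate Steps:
r(j, f) = -56 + 49*f (r(j, f) = -56 + 7*((2 + 5)*f) = -56 + 7*(7*f) = -56 + 49*f)
L = 11855 (L = 12240 - (-56 + 49*9) = 12240 - (-56 + 441) = 12240 - 1*385 = 12240 - 385 = 11855)
J(75) + (-17815 + L) = 4/75 + (-17815 + 11855) = 4*(1/75) - 5960 = 4/75 - 5960 = -446996/75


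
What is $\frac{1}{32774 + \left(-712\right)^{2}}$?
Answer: $\frac{1}{539718} \approx 1.8528 \cdot 10^{-6}$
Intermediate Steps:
$\frac{1}{32774 + \left(-712\right)^{2}} = \frac{1}{32774 + 506944} = \frac{1}{539718}$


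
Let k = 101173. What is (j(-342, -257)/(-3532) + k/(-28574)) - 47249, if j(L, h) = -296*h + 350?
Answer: -596383654987/12615421 ≈ -47274.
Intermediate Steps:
j(L, h) = 350 - 296*h
(j(-342, -257)/(-3532) + k/(-28574)) - 47249 = ((350 - 296*(-257))/(-3532) + 101173/(-28574)) - 47249 = ((350 + 76072)*(-1/3532) + 101173*(-1/28574)) - 47249 = (76422*(-1/3532) - 101173/28574) - 47249 = (-38211/1766 - 101173/28574) - 47249 = -317628158/12615421 - 47249 = -596383654987/12615421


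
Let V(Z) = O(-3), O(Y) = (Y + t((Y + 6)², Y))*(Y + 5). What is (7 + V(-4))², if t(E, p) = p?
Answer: 25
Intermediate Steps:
O(Y) = 2*Y*(5 + Y) (O(Y) = (Y + Y)*(Y + 5) = (2*Y)*(5 + Y) = 2*Y*(5 + Y))
V(Z) = -12 (V(Z) = 2*(-3)*(5 - 3) = 2*(-3)*2 = -12)
(7 + V(-4))² = (7 - 12)² = (-5)² = 25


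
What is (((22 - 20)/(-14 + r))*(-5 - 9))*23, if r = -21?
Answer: 92/5 ≈ 18.400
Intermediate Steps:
(((22 - 20)/(-14 + r))*(-5 - 9))*23 = (((22 - 20)/(-14 - 21))*(-5 - 9))*23 = ((2/(-35))*(-14))*23 = ((2*(-1/35))*(-14))*23 = -2/35*(-14)*23 = (⅘)*23 = 92/5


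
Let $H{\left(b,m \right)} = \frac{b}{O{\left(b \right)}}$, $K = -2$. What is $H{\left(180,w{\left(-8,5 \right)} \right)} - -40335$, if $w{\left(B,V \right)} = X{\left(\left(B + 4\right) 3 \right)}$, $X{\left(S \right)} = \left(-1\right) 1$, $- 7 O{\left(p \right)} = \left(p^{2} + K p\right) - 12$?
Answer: $\frac{107654010}{2669} \approx 40335.0$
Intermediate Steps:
$O{\left(p \right)} = \frac{12}{7} - \frac{p^{2}}{7} + \frac{2 p}{7}$ ($O{\left(p \right)} = - \frac{\left(p^{2} - 2 p\right) - 12}{7} = - \frac{-12 + p^{2} - 2 p}{7} = \frac{12}{7} - \frac{p^{2}}{7} + \frac{2 p}{7}$)
$X{\left(S \right)} = -1$
$w{\left(B,V \right)} = -1$
$H{\left(b,m \right)} = \frac{b}{\frac{12}{7} - \frac{b^{2}}{7} + \frac{2 b}{7}}$
$H{\left(180,w{\left(-8,5 \right)} \right)} - -40335 = 7 \cdot 180 \frac{1}{12 - 180^{2} + 2 \cdot 180} - -40335 = 7 \cdot 180 \frac{1}{12 - 32400 + 360} + 40335 = 7 \cdot 180 \frac{1}{-32028} + 40335 = 7 \cdot 180 \left(- \frac{1}{32028}\right) + 40335 = - \frac{105}{2669} + 40335 = \frac{107654010}{2669}$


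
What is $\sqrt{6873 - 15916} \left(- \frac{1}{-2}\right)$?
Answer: $\frac{i \sqrt{9043}}{2} \approx 47.547 i$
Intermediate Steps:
$\sqrt{6873 - 15916} \left(- \frac{1}{-2}\right) = \sqrt{-9043} \left(\left(-1\right) \left(- \frac{1}{2}\right)\right) = i \sqrt{9043} \cdot \frac{1}{2} = \frac{i \sqrt{9043}}{2}$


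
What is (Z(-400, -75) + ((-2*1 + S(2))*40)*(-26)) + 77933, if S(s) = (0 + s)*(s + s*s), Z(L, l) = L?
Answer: 67133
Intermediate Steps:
S(s) = s*(s + s**2)
(Z(-400, -75) + ((-2*1 + S(2))*40)*(-26)) + 77933 = (-400 + ((-2*1 + 2**2*(1 + 2))*40)*(-26)) + 77933 = (-400 + ((-2 + 4*3)*40)*(-26)) + 77933 = (-400 + ((-2 + 12)*40)*(-26)) + 77933 = (-400 + (10*40)*(-26)) + 77933 = (-400 + 400*(-26)) + 77933 = (-400 - 10400) + 77933 = -10800 + 77933 = 67133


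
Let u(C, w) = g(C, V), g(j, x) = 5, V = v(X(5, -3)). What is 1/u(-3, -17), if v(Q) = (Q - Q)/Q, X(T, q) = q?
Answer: ⅕ ≈ 0.20000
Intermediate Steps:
v(Q) = 0 (v(Q) = 0/Q = 0)
V = 0
u(C, w) = 5
1/u(-3, -17) = 1/5 = ⅕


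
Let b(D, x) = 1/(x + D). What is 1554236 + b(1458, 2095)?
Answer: 5522200509/3553 ≈ 1.5542e+6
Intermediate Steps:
b(D, x) = 1/(D + x)
1554236 + b(1458, 2095) = 1554236 + 1/(1458 + 2095) = 1554236 + 1/3553 = 5522200509/3553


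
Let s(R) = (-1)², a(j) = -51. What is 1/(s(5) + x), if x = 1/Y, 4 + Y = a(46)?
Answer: 55/54 ≈ 1.0185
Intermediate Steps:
Y = -55 (Y = -4 - 51 = -55)
x = -1/55 (x = 1/(-55) = -1/55 ≈ -0.018182)
s(R) = 1
1/(s(5) + x) = 1/(1 - 1/55) = 1/(54/55) = 55/54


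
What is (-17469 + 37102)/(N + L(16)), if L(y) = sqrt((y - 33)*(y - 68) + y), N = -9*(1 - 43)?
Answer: 19633/408 ≈ 48.120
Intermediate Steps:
N = 378 (N = -9*(-42) = 378)
L(y) = sqrt(y + (-68 + y)*(-33 + y)) (L(y) = sqrt((-33 + y)*(-68 + y) + y) = sqrt((-68 + y)*(-33 + y) + y) = sqrt(y + (-68 + y)*(-33 + y)))
(-17469 + 37102)/(N + L(16)) = (-17469 + 37102)/(378 + sqrt(2244 + 16**2 - 100*16)) = 19633/(378 + sqrt(2244 + 256 - 1600)) = 19633/(378 + sqrt(900)) = 19633/(378 + 30) = 19633/408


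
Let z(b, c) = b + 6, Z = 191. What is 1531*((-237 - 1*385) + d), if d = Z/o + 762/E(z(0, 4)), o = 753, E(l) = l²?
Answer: -461582721/502 ≈ -9.1949e+5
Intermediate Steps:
z(b, c) = 6 + b
d = 10753/502 (d = 191/753 + 762/((6 + 0)²) = 191*(1/753) + 762/(6²) = 191/753 + 762/36 = 191/753 + 762*(1/36) = 191/753 + 127/6 = 10753/502 ≈ 21.420)
1531*((-237 - 1*385) + d) = 1531*((-237 - 1*385) + 10753/502) = 1531*((-237 - 385) + 10753/502) = 1531*(-622 + 10753/502) = 1531*(-301491/502) = -461582721/502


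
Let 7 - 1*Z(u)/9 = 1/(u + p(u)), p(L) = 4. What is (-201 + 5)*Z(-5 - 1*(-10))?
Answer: -12152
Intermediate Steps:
Z(u) = 63 - 9/(4 + u) (Z(u) = 63 - 9/(u + 4) = 63 - 9/(4 + u))
(-201 + 5)*Z(-5 - 1*(-10)) = (-201 + 5)*(9*(27 + 7*(-5 - 1*(-10)))/(4 + (-5 - 1*(-10)))) = -1764*(27 + 7*(-5 + 10))/(4 + (-5 + 10)) = -1764*(27 + 7*5)/(4 + 5) = -1764*(27 + 35)/9 = -1764*62/9 = -196*62 = -12152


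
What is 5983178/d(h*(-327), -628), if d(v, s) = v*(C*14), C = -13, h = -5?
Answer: -2991589/148785 ≈ -20.107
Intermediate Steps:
d(v, s) = -182*v (d(v, s) = v*(-13*14) = v*(-182) = -182*v)
5983178/d(h*(-327), -628) = 5983178/((-(-910)*(-327))) = 5983178/((-182*1635)) = 5983178/(-297570) = 5983178*(-1/297570) = -2991589/148785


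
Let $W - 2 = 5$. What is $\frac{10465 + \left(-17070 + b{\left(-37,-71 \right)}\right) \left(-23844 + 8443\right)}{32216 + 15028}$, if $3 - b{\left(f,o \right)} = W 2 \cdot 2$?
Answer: $\frac{21940880}{3937} \approx 5573.0$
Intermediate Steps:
$W = 7$ ($W = 2 + 5 = 7$)
$b{\left(f,o \right)} = -25$ ($b{\left(f,o \right)} = 3 - 7 \cdot 2 \cdot 2 = 3 - 14 \cdot 2 = 3 - 28 = -25$)
$\frac{10465 + \left(-17070 + b{\left(-37,-71 \right)}\right) \left(-23844 + 8443\right)}{32216 + 15028} = \frac{10465 + \left(-17070 - 25\right) \left(-23844 + 8443\right)}{32216 + 15028} = \frac{10465 - -263280095}{47244} = \left(10465 + 263280095\right) \frac{1}{47244} = 263290560 \cdot \frac{1}{47244} = \frac{21940880}{3937}$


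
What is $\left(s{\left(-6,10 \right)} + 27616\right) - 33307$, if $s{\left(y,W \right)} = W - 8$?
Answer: $-5689$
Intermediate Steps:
$s{\left(y,W \right)} = -8 + W$
$\left(s{\left(-6,10 \right)} + 27616\right) - 33307 = \left(\left(-8 + 10\right) + 27616\right) - 33307 = \left(2 + 27616\right) - 33307 = 27618 - 33307 = -5689$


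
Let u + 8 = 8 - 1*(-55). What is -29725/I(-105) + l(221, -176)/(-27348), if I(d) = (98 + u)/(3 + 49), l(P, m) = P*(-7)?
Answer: -14090522303/1394748 ≈ -10103.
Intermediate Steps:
u = 55 (u = -8 + (8 - 1*(-55)) = -8 + (8 + 55) = -8 + 63 = 55)
l(P, m) = -7*P
I(d) = 153/52 (I(d) = (98 + 55)/(3 + 49) = 153/52)
-29725/I(-105) + l(221, -176)/(-27348) = -29725/153/52 - 7*221/(-27348) = -29725*52/153 - 1547*(-1/27348) = -1545700/153 + 1547/27348 = -14090522303/1394748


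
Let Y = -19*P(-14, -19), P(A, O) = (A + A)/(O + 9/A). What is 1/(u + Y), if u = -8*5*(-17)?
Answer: 275/179552 ≈ 0.0015316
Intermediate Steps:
P(A, O) = 2*A/(O + 9/A) (P(A, O) = (2*A)/(O + 9/A) = 2*A/(O + 9/A))
u = 680 (u = -40*(-17) = 680)
Y = -7448/275 (Y = -38*(-14)²/(9 - 14*(-19)) = -38*196/(9 + 266) = -38*196/275 = -19*392/275 = -7448/275 ≈ -27.084)
1/(u + Y) = 1/(680 - 7448/275) = 1/(179552/275) = 275/179552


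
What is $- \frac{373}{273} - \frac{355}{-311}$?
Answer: $- \frac{19088}{84903} \approx -0.22482$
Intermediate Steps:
$- \frac{373}{273} - \frac{355}{-311} = \left(-373\right) \frac{1}{273} - - \frac{355}{311} = - \frac{373}{273} + \frac{355}{311} = - \frac{19088}{84903}$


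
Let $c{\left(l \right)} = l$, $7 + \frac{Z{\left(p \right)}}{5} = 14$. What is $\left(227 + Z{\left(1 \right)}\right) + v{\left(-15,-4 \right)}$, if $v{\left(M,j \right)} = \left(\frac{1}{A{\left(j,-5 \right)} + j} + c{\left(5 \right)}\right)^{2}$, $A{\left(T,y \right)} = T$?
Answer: $\frac{18289}{64} \approx 285.77$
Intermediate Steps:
$Z{\left(p \right)} = 35$ ($Z{\left(p \right)} = -35 + 5 \cdot 14 = -35 + 70 = 35$)
$v{\left(M,j \right)} = \left(5 + \frac{1}{2 j}\right)^{2}$ ($v{\left(M,j \right)} = \left(\frac{1}{j + j} + 5\right)^{2} = \left(\frac{1}{2 j} + 5\right)^{2} = \left(5 + \frac{1}{2 j}\right)^{2}$)
$\left(227 + Z{\left(1 \right)}\right) + v{\left(-15,-4 \right)} = \left(227 + 35\right) + \frac{\left(1 + 10 \left(-4\right)\right)^{2}}{4 \cdot 16} = 262 + \frac{1}{4} \cdot \frac{1}{16} \left(1 - 40\right)^{2} = 262 + \frac{1}{4} \cdot \frac{1}{16} \left(-39\right)^{2} = 262 + \frac{1}{4} \cdot \frac{1}{16} \cdot 1521 = 262 + \frac{1521}{64} = \frac{18289}{64}$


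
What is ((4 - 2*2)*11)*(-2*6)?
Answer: 0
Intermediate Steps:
((4 - 2*2)*11)*(-2*6) = ((4 - 1*4)*11)*(-12) = ((4 - 4)*11)*(-12) = (0*11)*(-12) = 0*(-12) = 0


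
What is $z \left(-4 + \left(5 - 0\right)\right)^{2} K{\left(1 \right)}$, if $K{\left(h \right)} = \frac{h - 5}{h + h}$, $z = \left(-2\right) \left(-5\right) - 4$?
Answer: $-12$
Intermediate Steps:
$z = 6$ ($z = 10 - 4 = 6$)
$K{\left(h \right)} = \frac{-5 + h}{2 h}$
$z \left(-4 + \left(5 - 0\right)\right)^{2} K{\left(1 \right)} = 6 \left(-4 + \left(5 - 0\right)\right)^{2} \frac{-5 + 1}{2 \cdot 1} = 6 \left(-4 + \left(5 + 0\right)\right)^{2} \cdot \frac{1}{2} \cdot 1 \left(-4\right) = 6 \left(-4 + 5\right)^{2} \left(-2\right) = 6 \cdot 1^{2} \left(-2\right) = 6 \cdot 1 \left(-2\right) = 6 \left(-2\right) = -12$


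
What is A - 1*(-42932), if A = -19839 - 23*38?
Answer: 22219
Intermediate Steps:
A = -20713 (A = -19839 - 1*874 = -19839 - 874 = -20713)
A - 1*(-42932) = -20713 - 1*(-42932) = -20713 + 42932 = 22219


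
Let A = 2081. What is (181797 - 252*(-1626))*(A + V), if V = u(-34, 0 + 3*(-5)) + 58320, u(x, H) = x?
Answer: 35710038483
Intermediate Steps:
V = 58286 (V = -34 + 58320 = 58286)
(181797 - 252*(-1626))*(A + V) = (181797 - 252*(-1626))*(2081 + 58286) = (181797 + 409752)*60367 = 591549*60367 = 35710038483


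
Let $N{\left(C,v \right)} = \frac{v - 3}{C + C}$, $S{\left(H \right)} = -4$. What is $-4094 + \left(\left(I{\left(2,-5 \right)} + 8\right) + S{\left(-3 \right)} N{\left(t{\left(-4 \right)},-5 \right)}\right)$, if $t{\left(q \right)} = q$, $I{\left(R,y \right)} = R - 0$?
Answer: $-4088$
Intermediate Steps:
$I{\left(R,y \right)} = R$ ($I{\left(R,y \right)} = R + 0 = R$)
$N{\left(C,v \right)} = \frac{-3 + v}{2 C}$
$-4094 + \left(\left(I{\left(2,-5 \right)} + 8\right) + S{\left(-3 \right)} N{\left(t{\left(-4 \right)},-5 \right)}\right) = -4094 + \left(\left(2 + 8\right) - 4 \frac{-3 - 5}{2 \left(-4\right)}\right) = -4094 + \left(10 - 4 \cdot \frac{1}{2} \left(- \frac{1}{4}\right) \left(-8\right)\right) = -4094 + \left(10 - 4\right) = -4094 + 6 = -4088$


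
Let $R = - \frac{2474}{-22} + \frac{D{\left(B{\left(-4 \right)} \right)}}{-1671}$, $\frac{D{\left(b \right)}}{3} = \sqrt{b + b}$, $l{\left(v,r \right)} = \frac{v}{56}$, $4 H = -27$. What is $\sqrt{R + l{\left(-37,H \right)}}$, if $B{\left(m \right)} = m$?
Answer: $\frac{\sqrt{3290255797290 - 105678496 i \sqrt{2}}}{171556} \approx 10.573 - 0.00024013 i$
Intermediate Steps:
$H = - \frac{27}{4}$ ($H = \frac{1}{4} \left(-27\right) = - \frac{27}{4} \approx -6.75$)
$l{\left(v,r \right)} = \frac{v}{56}$ ($l{\left(v,r \right)} = v \frac{1}{56} = \frac{v}{56}$)
$D{\left(b \right)} = 3 \sqrt{2} \sqrt{b}$ ($D{\left(b \right)} = 3 \sqrt{b + b} = 3 \sqrt{2 b} = 3 \sqrt{2} \sqrt{b}$)
$R = \frac{1237}{11} - \frac{2 i \sqrt{2}}{557}$ ($R = - \frac{2474}{-22} + \frac{3 \sqrt{2} \sqrt{-4}}{-1671} = \left(-2474\right) \left(- \frac{1}{22}\right) + 3 \sqrt{2} \cdot 2 i \left(- \frac{1}{1671}\right) = \frac{1237}{11} + 6 i \sqrt{2} \left(- \frac{1}{1671}\right) = \frac{1237}{11} - \frac{2 i \sqrt{2}}{557} \approx 112.45 - 0.005078 i$)
$\sqrt{R + l{\left(-37,H \right)}} = \sqrt{\left(\frac{1237}{11} - \frac{2 i \sqrt{2}}{557}\right) + \frac{1}{56} \left(-37\right)} = \sqrt{\left(\frac{1237}{11} - \frac{2 i \sqrt{2}}{557}\right) - \frac{37}{56}} = \sqrt{\frac{68865}{616} - \frac{2 i \sqrt{2}}{557}}$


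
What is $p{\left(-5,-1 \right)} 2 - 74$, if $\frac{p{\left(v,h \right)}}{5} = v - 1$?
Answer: $-134$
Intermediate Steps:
$p{\left(v,h \right)} = -5 + 5 v$ ($p{\left(v,h \right)} = 5 \left(v - 1\right) = 5 \left(-1 + v\right) = -5 + 5 v$)
$p{\left(-5,-1 \right)} 2 - 74 = \left(-5 + 5 \left(-5\right)\right) 2 - 74 = \left(-5 - 25\right) 2 - 74 = \left(-30\right) 2 - 74 = -60 - 74 = -134$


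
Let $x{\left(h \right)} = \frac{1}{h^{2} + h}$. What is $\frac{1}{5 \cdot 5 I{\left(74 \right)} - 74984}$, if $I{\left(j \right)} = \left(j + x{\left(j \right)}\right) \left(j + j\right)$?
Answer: $\frac{3}{596450} \approx 5.0298 \cdot 10^{-6}$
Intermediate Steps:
$x{\left(h \right)} = \frac{1}{h + h^{2}}$
$I{\left(j \right)} = 2 j \left(j + \frac{1}{j \left(1 + j\right)}\right)$ ($I{\left(j \right)} = \left(j + \frac{1}{j \left(1 + j\right)}\right) \left(j + j\right) = \left(j + \frac{1}{j \left(1 + j\right)}\right) 2 j = 2 j \left(j + \frac{1}{j \left(1 + j\right)}\right)$)
$\frac{1}{5 \cdot 5 I{\left(74 \right)} - 74984} = \frac{1}{5 \cdot 5 \frac{2 \left(1 + 74^{2} \left(1 + 74\right)\right)}{1 + 74} - 74984} = \frac{1}{25 \frac{2 \left(1 + 5476 \cdot 75\right)}{75} - 74984} = \frac{1}{25 \cdot 2 \cdot \frac{1}{75} \left(1 + 410700\right) - 74984} = \frac{1}{25 \cdot 2 \cdot \frac{1}{75} \cdot 410701 - 74984} = \frac{1}{25 \cdot \frac{821402}{75} - 74984} = \frac{1}{\frac{821402}{3} - 74984} = \frac{1}{\frac{596450}{3}} = \frac{3}{596450}$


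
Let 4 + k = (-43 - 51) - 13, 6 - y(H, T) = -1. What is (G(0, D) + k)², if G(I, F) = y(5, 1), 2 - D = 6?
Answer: 10816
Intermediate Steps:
y(H, T) = 7 (y(H, T) = 6 - 1*(-1) = 6 + 1 = 7)
D = -4 (D = 2 - 1*6 = 2 - 6 = -4)
G(I, F) = 7
k = -111 (k = -4 + ((-43 - 51) - 13) = -4 + (-94 - 13) = -4 - 107 = -111)
(G(0, D) + k)² = (7 - 111)² = (-104)² = 10816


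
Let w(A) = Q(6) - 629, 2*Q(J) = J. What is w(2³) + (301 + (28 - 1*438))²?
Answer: 11255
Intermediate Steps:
Q(J) = J/2
w(A) = -626 (w(A) = (½)*6 - 629 = 3 - 629 = -626)
w(2³) + (301 + (28 - 1*438))² = -626 + (301 + (28 - 1*438))² = -626 + (301 + (28 - 438))² = -626 + (301 - 410)² = -626 + (-109)² = -626 + 11881 = 11255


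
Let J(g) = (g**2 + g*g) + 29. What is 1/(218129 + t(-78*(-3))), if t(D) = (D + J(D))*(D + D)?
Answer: 1/51592829 ≈ 1.9383e-8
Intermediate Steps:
J(g) = 29 + 2*g**2 (J(g) = (g**2 + g**2) + 29 = 2*g**2 + 29 = 29 + 2*g**2)
t(D) = 2*D*(29 + D + 2*D**2) (t(D) = (D + (29 + 2*D**2))*(D + D) = (29 + D + 2*D**2)*(2*D) = 2*D*(29 + D + 2*D**2))
1/(218129 + t(-78*(-3))) = 1/(218129 + 2*(-78*(-3))*(29 - 78*(-3) + 2*(-78*(-3))**2)) = 1/(218129 + 2*234*(29 + 234 + 2*234**2)) = 1/(218129 + 2*234*(29 + 234 + 2*54756)) = 1/(218129 + 2*234*(29 + 234 + 109512)) = 1/(218129 + 2*234*109775) = 1/(218129 + 51374700) = 1/51592829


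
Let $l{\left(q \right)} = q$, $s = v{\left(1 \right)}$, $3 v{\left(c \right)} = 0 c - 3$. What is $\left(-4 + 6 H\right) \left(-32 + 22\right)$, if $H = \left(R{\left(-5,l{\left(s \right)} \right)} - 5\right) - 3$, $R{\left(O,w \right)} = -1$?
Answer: $580$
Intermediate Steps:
$v{\left(c \right)} = -1$ ($v{\left(c \right)} = \frac{0 c - 3}{3} = \frac{0 - 3}{3} = \frac{1}{3} \left(-3\right) = -1$)
$s = -1$
$H = -9$ ($H = \left(-1 - 5\right) - 3 = -6 - 3 = -9$)
$\left(-4 + 6 H\right) \left(-32 + 22\right) = \left(-4 + 6 \left(-9\right)\right) \left(-32 + 22\right) = \left(-4 - 54\right) \left(-10\right) = \left(-58\right) \left(-10\right) = 580$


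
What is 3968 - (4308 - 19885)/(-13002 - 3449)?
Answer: 65261991/16451 ≈ 3967.1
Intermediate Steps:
3968 - (4308 - 19885)/(-13002 - 3449) = 3968 - (-15577)/(-16451) = 3968 - (-15577)*(-1)/16451 = 3968 - 1*15577/16451 = 3968 - 15577/16451 = 65261991/16451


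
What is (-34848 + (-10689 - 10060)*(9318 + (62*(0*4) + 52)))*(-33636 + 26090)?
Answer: 1467342171988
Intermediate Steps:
(-34848 + (-10689 - 10060)*(9318 + (62*(0*4) + 52)))*(-33636 + 26090) = (-34848 - 20749*(9318 + (62*0 + 52)))*(-7546) = (-34848 - 20749*(9318 + (0 + 52)))*(-7546) = (-34848 - 20749*(9318 + 52))*(-7546) = (-34848 - 20749*9370)*(-7546) = (-34848 - 194418130)*(-7546) = -194452978*(-7546) = 1467342171988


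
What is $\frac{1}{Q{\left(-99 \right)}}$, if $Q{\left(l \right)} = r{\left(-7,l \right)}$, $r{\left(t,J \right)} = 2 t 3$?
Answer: $- \frac{1}{42} \approx -0.02381$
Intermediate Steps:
$r{\left(t,J \right)} = 6 t$
$Q{\left(l \right)} = -42$ ($Q{\left(l \right)} = 6 \left(-7\right) = -42$)
$\frac{1}{Q{\left(-99 \right)}} = \frac{1}{-42} = - \frac{1}{42}$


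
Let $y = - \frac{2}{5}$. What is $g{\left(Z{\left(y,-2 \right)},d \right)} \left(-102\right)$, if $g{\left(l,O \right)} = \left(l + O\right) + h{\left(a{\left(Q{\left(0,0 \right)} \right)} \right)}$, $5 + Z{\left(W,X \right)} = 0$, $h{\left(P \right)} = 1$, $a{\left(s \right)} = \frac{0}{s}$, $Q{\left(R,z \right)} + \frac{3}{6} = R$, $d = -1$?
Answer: $510$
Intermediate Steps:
$Q{\left(R,z \right)} = - \frac{1}{2} + R$
$a{\left(s \right)} = 0$
$y = - \frac{2}{5}$ ($y = \left(-2\right) \frac{1}{5} = - \frac{2}{5} \approx -0.4$)
$Z{\left(W,X \right)} = -5$ ($Z{\left(W,X \right)} = -5 + 0 = -5$)
$g{\left(l,O \right)} = 1 + O + l$ ($g{\left(l,O \right)} = \left(l + O\right) + 1 = \left(O + l\right) + 1 = 1 + O + l$)
$g{\left(Z{\left(y,-2 \right)},d \right)} \left(-102\right) = \left(1 - 1 - 5\right) \left(-102\right) = \left(-5\right) \left(-102\right) = 510$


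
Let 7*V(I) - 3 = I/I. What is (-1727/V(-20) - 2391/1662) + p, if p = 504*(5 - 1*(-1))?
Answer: 345/1108 ≈ 0.31137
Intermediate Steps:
V(I) = 4/7 (V(I) = 3/7 + (I/I)/7 = 3/7 + (1/7)*1 = 3/7 + 1/7 = 4/7)
p = 3024 (p = 504*(5 + 1) = 504*6 = 3024)
(-1727/V(-20) - 2391/1662) + p = (-1727/4/7 - 2391/1662) + 3024 = (-1727*7/4 - 2391*1/1662) + 3024 = (-12089/4 - 797/554) + 3024 = -3350247/1108 + 3024 = 345/1108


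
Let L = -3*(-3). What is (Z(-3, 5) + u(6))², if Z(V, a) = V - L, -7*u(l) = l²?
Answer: 14400/49 ≈ 293.88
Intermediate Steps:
L = 9
u(l) = -l²/7
Z(V, a) = -9 + V (Z(V, a) = V - 1*9 = V - 9 = -9 + V)
(Z(-3, 5) + u(6))² = ((-9 - 3) - ⅐*6²)² = (-12 - ⅐*36)² = (-12 - 36/7)² = (-120/7)² = 14400/49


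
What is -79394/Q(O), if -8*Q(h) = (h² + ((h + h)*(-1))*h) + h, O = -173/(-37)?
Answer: -108690386/2941 ≈ -36957.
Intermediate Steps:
O = 173/37 (O = -173*(-1/37) = 173/37 ≈ 4.6757)
Q(h) = -h/8 + h²/8 (Q(h) = -((h² + ((h + h)*(-1))*h) + h)/8 = -((h² + ((2*h)*(-1))*h) + h)/8 = -((h² + (-2*h)*h) + h)/8 = -((h² - 2*h²) + h)/8 = -(-h² + h)/8 = -(h - h²)/8 = -h/8 + h²/8)
-79394/Q(O) = -79394*296/(173*(-1 + 173/37)) = -79394/((⅛)*(173/37)*(136/37)) = -79394/2941/1369 = -79394*1369/2941 = -108690386/2941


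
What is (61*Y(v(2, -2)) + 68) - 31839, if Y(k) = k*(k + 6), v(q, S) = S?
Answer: -32259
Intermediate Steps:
Y(k) = k*(6 + k)
(61*Y(v(2, -2)) + 68) - 31839 = (61*(-2*(6 - 2)) + 68) - 31839 = (61*(-2*4) + 68) - 31839 = (61*(-8) + 68) - 31839 = (-488 + 68) - 31839 = -420 - 31839 = -32259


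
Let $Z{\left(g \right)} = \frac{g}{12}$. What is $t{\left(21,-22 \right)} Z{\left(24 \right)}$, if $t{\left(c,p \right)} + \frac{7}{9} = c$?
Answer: $\frac{364}{9} \approx 40.444$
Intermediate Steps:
$t{\left(c,p \right)} = - \frac{7}{9} + c$
$Z{\left(g \right)} = \frac{g}{12}$ ($Z{\left(g \right)} = g \frac{1}{12} = \frac{g}{12}$)
$t{\left(21,-22 \right)} Z{\left(24 \right)} = \left(- \frac{7}{9} + 21\right) \frac{1}{12} \cdot 24 = \frac{182}{9} \cdot 2 = \frac{364}{9}$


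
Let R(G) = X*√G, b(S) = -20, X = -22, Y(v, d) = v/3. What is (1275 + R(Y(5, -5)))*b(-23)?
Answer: -25500 + 440*√15/3 ≈ -24932.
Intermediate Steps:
Y(v, d) = v/3 (Y(v, d) = v*(⅓) = v/3)
R(G) = -22*√G
(1275 + R(Y(5, -5)))*b(-23) = (1275 - 22*√15/3)*(-20) = -25500 + 440*√15/3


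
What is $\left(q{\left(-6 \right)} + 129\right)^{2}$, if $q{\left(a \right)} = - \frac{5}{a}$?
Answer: $\frac{606841}{36} \approx 16857.0$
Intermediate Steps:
$\left(q{\left(-6 \right)} + 129\right)^{2} = \left(- \frac{5}{-6} + 129\right)^{2} = \left(\left(-5\right) \left(- \frac{1}{6}\right) + 129\right)^{2} = \left(\frac{5}{6} + 129\right)^{2} = \left(\frac{779}{6}\right)^{2} = \frac{606841}{36}$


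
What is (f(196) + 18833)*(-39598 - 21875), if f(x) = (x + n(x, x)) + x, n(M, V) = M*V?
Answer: -3543365193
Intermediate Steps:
f(x) = x**2 + 2*x (f(x) = (x + x*x) + x = (x + x**2) + x = x**2 + 2*x)
(f(196) + 18833)*(-39598 - 21875) = (196*(2 + 196) + 18833)*(-39598 - 21875) = (196*198 + 18833)*(-61473) = (38808 + 18833)*(-61473) = 57641*(-61473) = -3543365193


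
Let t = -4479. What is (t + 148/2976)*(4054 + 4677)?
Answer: -29094651809/744 ≈ -3.9106e+7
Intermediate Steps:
(t + 148/2976)*(4054 + 4677) = (-4479 + 148/2976)*(4054 + 4677) = (-4479 + 148*(1/2976))*8731 = (-4479 + 37/744)*8731 = -3332339/744*8731 = -29094651809/744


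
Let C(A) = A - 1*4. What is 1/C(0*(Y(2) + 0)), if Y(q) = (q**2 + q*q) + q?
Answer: -1/4 ≈ -0.25000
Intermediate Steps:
Y(q) = q + 2*q**2 (Y(q) = (q**2 + q**2) + q = 2*q**2 + q = q + 2*q**2)
C(A) = -4 + A (C(A) = A - 4 = -4 + A)
1/C(0*(Y(2) + 0)) = 1/(-4 + 0*(2*(1 + 2*2) + 0)) = 1/(-4 + 0*(2*(1 + 4) + 0)) = 1/(-4 + 0*(2*5 + 0)) = 1/(-4 + 0*(10 + 0)) = 1/(-4 + 0*10) = 1/(-4 + 0) = 1/(-4) = -1/4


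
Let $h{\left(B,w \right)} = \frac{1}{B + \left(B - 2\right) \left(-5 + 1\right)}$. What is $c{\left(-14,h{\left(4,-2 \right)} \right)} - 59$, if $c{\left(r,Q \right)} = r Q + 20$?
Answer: $- \frac{71}{2} \approx -35.5$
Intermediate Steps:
$h{\left(B,w \right)} = \frac{1}{8 - 3 B}$ ($h{\left(B,w \right)} = \frac{1}{B + \left(-2 + B\right) \left(-4\right)} = \frac{1}{B - \left(-8 + 4 B\right)} = \frac{1}{8 - 3 B}$)
$c{\left(r,Q \right)} = 20 + Q r$ ($c{\left(r,Q \right)} = Q r + 20 = 20 + Q r$)
$c{\left(-14,h{\left(4,-2 \right)} \right)} - 59 = \left(20 + - \frac{1}{-8 + 3 \cdot 4} \left(-14\right)\right) - 59 = \left(20 + - \frac{1}{-8 + 12} \left(-14\right)\right) - 59 = \left(20 + - \frac{1}{4} \left(-14\right)\right) - 59 = \left(20 + \left(-1\right) \frac{1}{4} \left(-14\right)\right) - 59 = \left(20 - - \frac{7}{2}\right) - 59 = \left(20 + \frac{7}{2}\right) - 59 = \frac{47}{2} - 59 = - \frac{71}{2}$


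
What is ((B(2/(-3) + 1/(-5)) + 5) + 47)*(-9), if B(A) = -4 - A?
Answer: -2199/5 ≈ -439.80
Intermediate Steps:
((B(2/(-3) + 1/(-5)) + 5) + 47)*(-9) = (((-4 - (2/(-3) + 1/(-5))) + 5) + 47)*(-9) = (((-4 - (2*(-1/3) + 1*(-1/5))) + 5) + 47)*(-9) = (((-4 - (-2/3 - 1/5)) + 5) + 47)*(-9) = (((-4 - 1*(-13/15)) + 5) + 47)*(-9) = (((-4 + 13/15) + 5) + 47)*(-9) = ((-47/15 + 5) + 47)*(-9) = (28/15 + 47)*(-9) = (733/15)*(-9) = -2199/5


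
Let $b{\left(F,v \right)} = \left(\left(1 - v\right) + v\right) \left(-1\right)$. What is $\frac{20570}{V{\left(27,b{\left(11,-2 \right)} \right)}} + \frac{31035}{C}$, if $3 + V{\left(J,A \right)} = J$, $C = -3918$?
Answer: $\frac{6654035}{7836} \approx 849.16$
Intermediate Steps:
$b{\left(F,v \right)} = -1$ ($b{\left(F,v \right)} = 1 \left(-1\right) = -1$)
$V{\left(J,A \right)} = -3 + J$
$\frac{20570}{V{\left(27,b{\left(11,-2 \right)} \right)}} + \frac{31035}{C} = \frac{20570}{-3 + 27} + \frac{31035}{-3918} = \frac{20570}{24} + 31035 \left(- \frac{1}{3918}\right) = 20570 \cdot \frac{1}{24} - \frac{10345}{1306} = \frac{10285}{12} - \frac{10345}{1306} = \frac{6654035}{7836}$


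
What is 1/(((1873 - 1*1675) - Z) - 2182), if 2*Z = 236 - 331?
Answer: -2/3873 ≈ -0.00051640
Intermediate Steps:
Z = -95/2 (Z = (236 - 331)/2 = (½)*(-95) = -95/2 ≈ -47.500)
1/(((1873 - 1*1675) - Z) - 2182) = 1/(((1873 - 1*1675) - 1*(-95/2)) - 2182) = 1/(((1873 - 1675) + 95/2) - 2182) = 1/((198 + 95/2) - 2182) = 1/(491/2 - 2182) = 1/(-3873/2) = -2/3873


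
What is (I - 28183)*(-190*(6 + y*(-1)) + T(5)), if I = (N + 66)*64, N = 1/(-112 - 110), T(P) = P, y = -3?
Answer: 4534415105/111 ≈ 4.0851e+7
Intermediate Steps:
N = -1/222 (N = 1/(-222) = -1/222 ≈ -0.0045045)
I = 468832/111 (I = (-1/222 + 66)*64 = (14651/222)*64 = 468832/111 ≈ 4223.7)
(I - 28183)*(-190*(6 + y*(-1)) + T(5)) = (468832/111 - 28183)*(-190*(6 - 3*(-1)) + 5) = -2659481*(-190*(6 + 3) + 5)/111 = -2659481*(-190*9 + 5)/111 = -2659481*(-1710 + 5)/111 = -2659481/111*(-1705) = 4534415105/111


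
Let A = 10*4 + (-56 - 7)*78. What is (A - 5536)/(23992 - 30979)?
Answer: 3470/2329 ≈ 1.4899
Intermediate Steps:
A = -4874 (A = 40 - 63*78 = 40 - 4914 = -4874)
(A - 5536)/(23992 - 30979) = (-4874 - 5536)/(23992 - 30979) = -10410/(-6987) = -10410*(-1/6987) = 3470/2329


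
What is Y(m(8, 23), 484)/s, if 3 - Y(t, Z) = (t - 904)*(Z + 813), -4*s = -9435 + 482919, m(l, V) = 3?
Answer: -1168600/118371 ≈ -9.8723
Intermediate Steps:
s = -118371 (s = -(-9435 + 482919)/4 = -1/4*473484 = -118371)
Y(t, Z) = 3 - (-904 + t)*(813 + Z) (Y(t, Z) = 3 - (t - 904)*(Z + 813) = 3 - (-904 + t)*(813 + Z))
Y(m(8, 23), 484)/s = (734955 - 813*3 + 904*484 - 1*484*3)/(-118371) = (734955 - 2439 + 437536 - 1452)*(-1/118371) = 1168600*(-1/118371) = -1168600/118371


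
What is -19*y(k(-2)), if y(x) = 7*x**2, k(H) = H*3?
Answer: -4788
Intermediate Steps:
k(H) = 3*H
-19*y(k(-2)) = -133*(3*(-2))**2 = -133*(-6)**2 = -133*36 = -19*252 = -4788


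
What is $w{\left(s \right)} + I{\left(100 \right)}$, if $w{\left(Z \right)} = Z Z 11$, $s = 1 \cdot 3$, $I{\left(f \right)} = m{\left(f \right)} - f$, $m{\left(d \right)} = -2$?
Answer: $-3$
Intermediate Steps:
$I{\left(f \right)} = -2 - f$
$s = 3$
$w{\left(Z \right)} = 11 Z^{2}$ ($w{\left(Z \right)} = Z^{2} \cdot 11 = 11 Z^{2}$)
$w{\left(s \right)} + I{\left(100 \right)} = 11 \cdot 3^{2} - 102 = 11 \cdot 9 - 102 = 99 - 102 = -3$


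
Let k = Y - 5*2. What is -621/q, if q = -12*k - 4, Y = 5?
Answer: -621/56 ≈ -11.089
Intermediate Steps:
k = -5 (k = 5 - 5*2 = 5 - 10 = -5)
q = 56 (q = -12*(-5) - 4 = 60 - 4 = 56)
-621/q = -621/56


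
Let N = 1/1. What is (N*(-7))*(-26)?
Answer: 182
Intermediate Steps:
N = 1
(N*(-7))*(-26) = (1*(-7))*(-26) = -7*(-26) = 182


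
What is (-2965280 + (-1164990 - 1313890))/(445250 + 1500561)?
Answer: -5444160/1945811 ≈ -2.7979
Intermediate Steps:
(-2965280 + (-1164990 - 1313890))/(445250 + 1500561) = (-2965280 - 2478880)/1945811 = -5444160*1/1945811 = -5444160/1945811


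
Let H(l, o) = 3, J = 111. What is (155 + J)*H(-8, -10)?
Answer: 798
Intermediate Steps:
(155 + J)*H(-8, -10) = (155 + 111)*3 = 266*3 = 798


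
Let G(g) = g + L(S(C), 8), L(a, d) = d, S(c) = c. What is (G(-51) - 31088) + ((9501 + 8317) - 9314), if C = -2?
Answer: -22627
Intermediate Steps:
G(g) = 8 + g (G(g) = g + 8 = 8 + g)
(G(-51) - 31088) + ((9501 + 8317) - 9314) = ((8 - 51) - 31088) + ((9501 + 8317) - 9314) = (-43 - 31088) + (17818 - 9314) = -31131 + 8504 = -22627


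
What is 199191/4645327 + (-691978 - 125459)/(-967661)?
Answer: 3990011529150/4495101770147 ≈ 0.88764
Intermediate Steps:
199191/4645327 + (-691978 - 125459)/(-967661) = 199191*(1/4645327) - 817437*(-1/967661) = 199191/4645327 + 817437/967661 = 3990011529150/4495101770147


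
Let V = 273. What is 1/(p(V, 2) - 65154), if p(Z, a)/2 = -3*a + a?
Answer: -1/65162 ≈ -1.5346e-5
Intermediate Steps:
p(Z, a) = -4*a (p(Z, a) = 2*(-3*a + a) = 2*(-2*a) = -4*a)
1/(p(V, 2) - 65154) = 1/(-4*2 - 65154) = 1/(-8 - 65154) = 1/(-65162) = -1/65162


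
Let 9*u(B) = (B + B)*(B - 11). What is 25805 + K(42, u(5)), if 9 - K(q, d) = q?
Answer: 25772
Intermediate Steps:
u(B) = 2*B*(-11 + B)/9 (u(B) = ((B + B)*(B - 11))/9 = ((2*B)*(-11 + B))/9 = (2*B*(-11 + B))/9 = 2*B*(-11 + B)/9)
K(q, d) = 9 - q
25805 + K(42, u(5)) = 25805 + (9 - 1*42) = 25805 + (9 - 42) = 25805 - 33 = 25772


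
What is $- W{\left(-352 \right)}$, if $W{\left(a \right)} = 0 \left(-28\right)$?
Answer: $0$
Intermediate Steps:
$W{\left(a \right)} = 0$
$- W{\left(-352 \right)} = \left(-1\right) 0 = 0$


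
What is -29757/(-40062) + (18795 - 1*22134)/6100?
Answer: 7958447/40729700 ≈ 0.19540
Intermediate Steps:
-29757/(-40062) + (18795 - 1*22134)/6100 = -29757*(-1/40062) + (18795 - 22134)*(1/6100) = 9919/13354 - 3339*1/6100 = 9919/13354 - 3339/6100 = 7958447/40729700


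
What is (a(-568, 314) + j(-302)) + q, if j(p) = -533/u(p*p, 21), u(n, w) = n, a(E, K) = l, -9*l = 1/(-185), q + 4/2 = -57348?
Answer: -8708865547241/151854660 ≈ -57350.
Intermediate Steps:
q = -57350 (q = -2 - 57348 = -57350)
l = 1/1665 (l = -⅑/(-185) = -⅑*(-1/185) = 1/1665 ≈ 0.00060060)
a(E, K) = 1/1665
j(p) = -533/p²
(a(-568, 314) + j(-302)) + q = (1/1665 - 533/(-302)²) - 57350 = (1/1665 - 533*1/91204) - 57350 = (1/1665 - 533/91204) - 57350 = -796241/151854660 - 57350 = -8708865547241/151854660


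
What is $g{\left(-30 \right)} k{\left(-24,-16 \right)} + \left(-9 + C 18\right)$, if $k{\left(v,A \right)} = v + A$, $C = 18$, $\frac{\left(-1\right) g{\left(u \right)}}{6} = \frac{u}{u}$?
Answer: $555$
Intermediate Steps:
$g{\left(u \right)} = -6$ ($g{\left(u \right)} = - 6 \frac{u}{u} = \left(-6\right) 1 = -6$)
$k{\left(v,A \right)} = A + v$
$g{\left(-30 \right)} k{\left(-24,-16 \right)} + \left(-9 + C 18\right) = - 6 \left(-16 - 24\right) + \left(-9 + 18 \cdot 18\right) = \left(-6\right) \left(-40\right) + \left(-9 + 324\right) = 240 + 315 = 555$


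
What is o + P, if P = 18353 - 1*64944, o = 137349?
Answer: 90758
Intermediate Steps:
P = -46591 (P = 18353 - 64944 = -46591)
o + P = 137349 - 46591 = 90758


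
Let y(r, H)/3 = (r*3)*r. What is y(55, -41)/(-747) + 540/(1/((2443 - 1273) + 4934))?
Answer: 273578255/83 ≈ 3.2961e+6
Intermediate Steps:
y(r, H) = 9*r**2 (y(r, H) = 3*((r*3)*r) = 3*((3*r)*r) = 3*(3*r**2) = 9*r**2)
y(55, -41)/(-747) + 540/(1/((2443 - 1273) + 4934)) = (9*55**2)/(-747) + 540/(1/((2443 - 1273) + 4934)) = (9*3025)*(-1/747) + 540/(1/(1170 + 4934)) = 27225*(-1/747) + 540/(1/6104) = -3025/83 + 540/(1/6104) = -3025/83 + 540*6104 = -3025/83 + 3296160 = 273578255/83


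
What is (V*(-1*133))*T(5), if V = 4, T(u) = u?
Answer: -2660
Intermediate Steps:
(V*(-1*133))*T(5) = (4*(-1*133))*5 = (4*(-133))*5 = -532*5 = -2660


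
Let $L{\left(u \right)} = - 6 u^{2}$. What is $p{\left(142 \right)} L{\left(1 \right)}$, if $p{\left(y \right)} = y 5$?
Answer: $-4260$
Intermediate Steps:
$p{\left(y \right)} = 5 y$
$p{\left(142 \right)} L{\left(1 \right)} = 5 \cdot 142 \left(- 6 \cdot 1^{2}\right) = 710 \left(\left(-6\right) 1\right) = 710 \left(-6\right) = -4260$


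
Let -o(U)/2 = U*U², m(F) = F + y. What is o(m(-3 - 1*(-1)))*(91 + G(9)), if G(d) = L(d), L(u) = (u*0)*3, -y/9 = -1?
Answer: -62426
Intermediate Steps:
y = 9 (y = -9*(-1) = 9)
L(u) = 0 (L(u) = 0*3 = 0)
G(d) = 0
m(F) = 9 + F (m(F) = F + 9 = 9 + F)
o(U) = -2*U³ (o(U) = -2*U*U² = -2*U³)
o(m(-3 - 1*(-1)))*(91 + G(9)) = (-2*(9 + (-3 - 1*(-1)))³)*(91 + 0) = -2*(9 + (-3 + 1))³*91 = -2*(9 - 2)³*91 = -2*7³*91 = -2*343*91 = -686*91 = -62426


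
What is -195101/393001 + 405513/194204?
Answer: 121477619909/76322366204 ≈ 1.5916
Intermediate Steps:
-195101/393001 + 405513/194204 = 121477619909/76322366204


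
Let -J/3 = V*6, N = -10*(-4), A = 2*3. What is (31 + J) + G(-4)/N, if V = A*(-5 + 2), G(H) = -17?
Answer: 14183/40 ≈ 354.58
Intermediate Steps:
A = 6
V = -18 (V = 6*(-5 + 2) = 6*(-3) = -18)
N = 40
J = 324 (J = -(-54)*6 = -3*(-108) = 324)
(31 + J) + G(-4)/N = (31 + 324) - 17/40 = 355 - 17*1/40 = 355 - 17/40 = 14183/40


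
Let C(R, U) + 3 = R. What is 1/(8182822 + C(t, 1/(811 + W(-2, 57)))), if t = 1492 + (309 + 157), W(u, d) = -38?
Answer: 1/8184777 ≈ 1.2218e-7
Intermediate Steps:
t = 1958 (t = 1492 + 466 = 1958)
C(R, U) = -3 + R
1/(8182822 + C(t, 1/(811 + W(-2, 57)))) = 1/(8182822 + (-3 + 1958)) = 1/(8182822 + 1955) = 1/8184777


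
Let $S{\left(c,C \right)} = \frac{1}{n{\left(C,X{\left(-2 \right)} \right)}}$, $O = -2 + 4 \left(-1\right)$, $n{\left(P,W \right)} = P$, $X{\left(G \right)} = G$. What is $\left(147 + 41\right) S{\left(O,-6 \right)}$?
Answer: $- \frac{94}{3} \approx -31.333$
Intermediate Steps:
$O = -6$ ($O = -2 - 4 = -6$)
$S{\left(c,C \right)} = \frac{1}{C}$
$\left(147 + 41\right) S{\left(O,-6 \right)} = \frac{147 + 41}{-6} = 188 \left(- \frac{1}{6}\right) = - \frac{94}{3}$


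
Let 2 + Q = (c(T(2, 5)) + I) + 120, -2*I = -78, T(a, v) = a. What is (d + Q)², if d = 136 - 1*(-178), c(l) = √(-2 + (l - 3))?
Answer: (471 + I*√3)² ≈ 2.2184e+5 + 1632.0*I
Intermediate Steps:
c(l) = √(-5 + l) (c(l) = √(-2 + (-3 + l)) = √(-5 + l))
d = 314 (d = 136 + 178 = 314)
I = 39 (I = -½*(-78) = 39)
Q = 157 + I*√3 (Q = -2 + ((√(-5 + 2) + 39) + 120) = -2 + ((√(-3) + 39) + 120) = -2 + ((I*√3 + 39) + 120) = -2 + ((39 + I*√3) + 120) = -2 + (159 + I*√3) = 157 + I*√3 ≈ 157.0 + 1.732*I)
(d + Q)² = (314 + (157 + I*√3))² = (471 + I*√3)²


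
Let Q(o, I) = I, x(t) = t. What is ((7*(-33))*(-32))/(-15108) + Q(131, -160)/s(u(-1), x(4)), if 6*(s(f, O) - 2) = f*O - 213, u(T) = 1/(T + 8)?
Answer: 7596232/1766377 ≈ 4.3005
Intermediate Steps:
u(T) = 1/(8 + T)
s(f, O) = -67/2 + O*f/6 (s(f, O) = 2 + (f*O - 213)/6 = 2 + (O*f - 213)/6 = 2 + (-213 + O*f)/6 = 2 + (-71/2 + O*f/6) = -67/2 + O*f/6)
((7*(-33))*(-32))/(-15108) + Q(131, -160)/s(u(-1), x(4)) = ((7*(-33))*(-32))/(-15108) - 160/(-67/2 + (⅙)*4/(8 - 1)) = -231*(-32)*(-1/15108) - 160/(-67/2 + (⅙)*4/7) = 7392*(-1/15108) - 160/(-67/2 + (⅙)*4*(⅐)) = -616/1259 - 160/(-67/2 + 2/21) = -616/1259 - 160/(-1403/42) = -616/1259 - 160*(-42/1403) = -616/1259 + 6720/1403 = 7596232/1766377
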